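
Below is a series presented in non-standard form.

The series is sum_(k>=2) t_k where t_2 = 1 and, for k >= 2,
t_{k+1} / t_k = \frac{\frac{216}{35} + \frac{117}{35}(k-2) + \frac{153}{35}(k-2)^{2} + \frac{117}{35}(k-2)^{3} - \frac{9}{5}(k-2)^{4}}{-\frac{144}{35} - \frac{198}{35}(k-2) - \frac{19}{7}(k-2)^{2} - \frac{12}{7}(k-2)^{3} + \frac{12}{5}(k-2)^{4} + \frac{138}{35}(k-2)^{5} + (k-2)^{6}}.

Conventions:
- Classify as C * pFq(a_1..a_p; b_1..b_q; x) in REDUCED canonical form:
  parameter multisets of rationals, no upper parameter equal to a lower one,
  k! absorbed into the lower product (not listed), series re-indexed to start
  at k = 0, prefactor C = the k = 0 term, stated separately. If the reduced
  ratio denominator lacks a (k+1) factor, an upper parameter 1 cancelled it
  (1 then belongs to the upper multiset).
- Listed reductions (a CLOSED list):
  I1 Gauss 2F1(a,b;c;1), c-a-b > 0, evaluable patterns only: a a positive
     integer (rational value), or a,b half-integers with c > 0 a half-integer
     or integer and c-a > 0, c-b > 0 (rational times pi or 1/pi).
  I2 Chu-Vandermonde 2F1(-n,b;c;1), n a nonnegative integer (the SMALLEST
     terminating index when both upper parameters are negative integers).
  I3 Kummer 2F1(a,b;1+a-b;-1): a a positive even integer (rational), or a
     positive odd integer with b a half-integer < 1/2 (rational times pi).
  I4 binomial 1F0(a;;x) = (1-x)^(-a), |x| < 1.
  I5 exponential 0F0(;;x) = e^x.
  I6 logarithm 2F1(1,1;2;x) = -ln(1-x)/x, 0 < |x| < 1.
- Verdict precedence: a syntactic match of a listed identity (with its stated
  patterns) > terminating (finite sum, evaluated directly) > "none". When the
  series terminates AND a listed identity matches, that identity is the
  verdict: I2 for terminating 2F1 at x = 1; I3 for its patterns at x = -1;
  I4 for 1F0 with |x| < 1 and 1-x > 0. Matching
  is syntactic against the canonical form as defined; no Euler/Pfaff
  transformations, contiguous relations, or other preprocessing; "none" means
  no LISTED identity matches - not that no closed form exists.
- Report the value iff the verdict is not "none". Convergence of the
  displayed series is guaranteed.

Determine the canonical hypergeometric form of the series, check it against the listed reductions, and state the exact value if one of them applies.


At argument -\frac{9}{5}: a 1F2 with upper {-3}, lower {-\frac{6}{5}, 3}, scaled by C = 1. Verdict: terminating - upper -3 stops the sum at k = 3; the 4 terms are added exactly. Sum: \frac{541}{160}.

Structural cue: t_0 = 1 here, and the parameter 8/7 appears in both the upper and lower lists and cancels (alongside the other common factor).
Adjacent-term ratio: r(k) = -\frac{9}{5} * (k-3) / [(k-\frac{6}{5}) (k+3) (k+1)] - rational in k. x = -\frac{9}{5}; t_0 = 1; negate the roots.


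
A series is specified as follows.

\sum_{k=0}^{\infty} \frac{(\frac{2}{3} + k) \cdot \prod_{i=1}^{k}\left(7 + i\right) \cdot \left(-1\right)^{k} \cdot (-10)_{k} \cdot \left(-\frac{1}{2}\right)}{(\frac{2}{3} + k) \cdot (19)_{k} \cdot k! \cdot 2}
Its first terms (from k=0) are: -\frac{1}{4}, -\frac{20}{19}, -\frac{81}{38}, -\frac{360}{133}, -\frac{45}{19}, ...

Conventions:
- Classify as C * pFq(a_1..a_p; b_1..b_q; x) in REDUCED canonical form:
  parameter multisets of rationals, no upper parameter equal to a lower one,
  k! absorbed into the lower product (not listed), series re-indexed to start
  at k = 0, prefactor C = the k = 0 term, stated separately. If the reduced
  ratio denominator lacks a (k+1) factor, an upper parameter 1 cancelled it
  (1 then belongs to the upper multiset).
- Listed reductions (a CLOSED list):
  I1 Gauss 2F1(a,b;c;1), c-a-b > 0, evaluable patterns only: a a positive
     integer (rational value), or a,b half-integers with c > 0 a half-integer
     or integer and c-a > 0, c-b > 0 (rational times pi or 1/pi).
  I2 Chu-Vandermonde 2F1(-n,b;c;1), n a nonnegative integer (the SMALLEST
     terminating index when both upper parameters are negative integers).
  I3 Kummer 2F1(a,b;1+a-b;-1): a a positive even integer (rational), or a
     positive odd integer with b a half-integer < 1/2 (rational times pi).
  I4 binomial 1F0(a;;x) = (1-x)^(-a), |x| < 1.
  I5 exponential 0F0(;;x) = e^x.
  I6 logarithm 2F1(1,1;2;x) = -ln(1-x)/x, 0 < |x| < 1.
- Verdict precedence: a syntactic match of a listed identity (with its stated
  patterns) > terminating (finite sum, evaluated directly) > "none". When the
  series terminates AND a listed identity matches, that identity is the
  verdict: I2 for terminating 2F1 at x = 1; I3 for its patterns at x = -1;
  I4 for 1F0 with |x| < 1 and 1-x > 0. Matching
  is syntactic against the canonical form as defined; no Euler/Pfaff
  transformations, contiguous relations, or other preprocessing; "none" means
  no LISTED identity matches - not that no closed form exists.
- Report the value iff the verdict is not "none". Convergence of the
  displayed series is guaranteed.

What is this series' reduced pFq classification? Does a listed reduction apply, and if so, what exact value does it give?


This is -\frac{1}{4} * 2F1(-10, 8; 19; -1) in reduced canonical form. Verdict: Kummer's theorem (I3) matches (x = -1; c = 19 equals 1+a-b for upper {-10, 8}: listed pattern). Sum: -\frac{153}{14}.

First insight: t_0 being -\frac{1}{4}, the running product (C = -1/4) telescopes to a rising factorial.
Term ratio: r(k) = -1 * (k-10) (k+8) / [(k+19) (k+1)] - poly over poly, x = -1 from leading terms; C = -\frac{1}{4} at k = 0.


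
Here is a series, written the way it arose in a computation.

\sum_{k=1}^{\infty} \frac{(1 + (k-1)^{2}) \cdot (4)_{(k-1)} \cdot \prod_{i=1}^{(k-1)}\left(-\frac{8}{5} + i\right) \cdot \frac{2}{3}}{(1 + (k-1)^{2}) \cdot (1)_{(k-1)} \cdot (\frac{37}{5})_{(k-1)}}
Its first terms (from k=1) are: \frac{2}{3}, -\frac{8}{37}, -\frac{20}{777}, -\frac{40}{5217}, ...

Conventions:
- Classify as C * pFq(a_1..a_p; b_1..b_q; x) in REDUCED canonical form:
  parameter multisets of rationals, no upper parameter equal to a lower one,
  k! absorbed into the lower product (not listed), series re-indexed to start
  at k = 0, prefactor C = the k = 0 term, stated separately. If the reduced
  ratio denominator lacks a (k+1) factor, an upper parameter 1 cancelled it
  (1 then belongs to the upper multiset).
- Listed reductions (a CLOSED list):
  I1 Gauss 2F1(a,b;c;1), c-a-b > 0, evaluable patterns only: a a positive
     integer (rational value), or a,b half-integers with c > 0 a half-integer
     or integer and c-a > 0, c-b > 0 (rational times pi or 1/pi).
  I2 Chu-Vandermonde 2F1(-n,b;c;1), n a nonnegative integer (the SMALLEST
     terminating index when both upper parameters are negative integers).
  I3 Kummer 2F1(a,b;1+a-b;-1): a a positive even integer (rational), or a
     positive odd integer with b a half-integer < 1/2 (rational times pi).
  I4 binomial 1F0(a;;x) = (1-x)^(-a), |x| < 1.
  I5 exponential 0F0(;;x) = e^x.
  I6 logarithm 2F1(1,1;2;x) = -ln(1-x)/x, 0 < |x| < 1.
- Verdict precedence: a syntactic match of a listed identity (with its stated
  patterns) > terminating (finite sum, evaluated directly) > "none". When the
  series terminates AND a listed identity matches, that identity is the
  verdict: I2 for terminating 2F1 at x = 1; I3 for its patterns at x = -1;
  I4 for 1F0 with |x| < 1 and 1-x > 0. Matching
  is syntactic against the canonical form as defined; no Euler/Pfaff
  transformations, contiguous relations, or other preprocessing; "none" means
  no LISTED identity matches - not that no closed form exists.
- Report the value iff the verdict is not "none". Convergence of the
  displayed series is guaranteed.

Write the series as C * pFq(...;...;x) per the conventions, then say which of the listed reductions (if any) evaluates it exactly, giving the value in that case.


Canonical form: C = \frac{2}{3} times 2F1 with upper {-\frac{3}{5}, 4}, lower {\frac{37}{5}}, x = 1. Verdict at x = 1: the Gauss summation I1 matches (x = 1: the Gamma ratio telescopes since c-a-b = 4 > 0 and a = 4 in Z>0). Hence: \frac{8976}{21875}.

The tell: from the first term \frac{2}{3}: k^2 + 1 divides numerator and denominator alike; prefactor 2/3 after cancelling.
Consecutive-term ratio: r(k) = 1 * (k-\frac{3}{5}) (k+4) / [(k+\frac{37}{5}) (k+1)] - rational in k, leading ratio 1; with t_0 = \frac{2}{3}, classification follows.


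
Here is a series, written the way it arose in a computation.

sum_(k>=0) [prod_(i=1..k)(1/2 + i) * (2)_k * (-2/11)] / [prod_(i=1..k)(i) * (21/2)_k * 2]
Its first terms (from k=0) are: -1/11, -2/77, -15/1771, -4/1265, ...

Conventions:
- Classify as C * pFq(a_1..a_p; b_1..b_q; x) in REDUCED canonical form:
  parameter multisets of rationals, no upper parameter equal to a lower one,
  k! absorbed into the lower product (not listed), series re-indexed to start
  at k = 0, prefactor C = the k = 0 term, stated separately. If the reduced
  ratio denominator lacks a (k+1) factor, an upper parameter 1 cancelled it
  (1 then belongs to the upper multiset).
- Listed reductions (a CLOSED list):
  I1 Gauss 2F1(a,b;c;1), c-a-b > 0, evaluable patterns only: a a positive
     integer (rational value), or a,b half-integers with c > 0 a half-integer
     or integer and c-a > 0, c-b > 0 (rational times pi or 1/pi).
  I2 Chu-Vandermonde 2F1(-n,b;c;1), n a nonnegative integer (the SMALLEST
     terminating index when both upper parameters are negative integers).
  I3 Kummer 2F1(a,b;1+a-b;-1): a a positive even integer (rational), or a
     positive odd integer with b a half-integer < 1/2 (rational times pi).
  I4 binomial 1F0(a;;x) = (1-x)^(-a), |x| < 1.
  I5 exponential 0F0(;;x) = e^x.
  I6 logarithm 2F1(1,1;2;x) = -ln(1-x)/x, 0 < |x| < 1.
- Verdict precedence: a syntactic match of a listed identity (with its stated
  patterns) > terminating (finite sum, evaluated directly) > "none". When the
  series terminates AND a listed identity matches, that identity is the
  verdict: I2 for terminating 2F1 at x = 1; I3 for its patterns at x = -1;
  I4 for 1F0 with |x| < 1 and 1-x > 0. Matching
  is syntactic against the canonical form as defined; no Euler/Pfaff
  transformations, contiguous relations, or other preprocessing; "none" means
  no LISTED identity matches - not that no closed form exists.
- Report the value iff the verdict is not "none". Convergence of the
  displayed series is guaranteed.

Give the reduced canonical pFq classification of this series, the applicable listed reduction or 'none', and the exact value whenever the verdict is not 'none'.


Reduced: x = 1, 2F1, upper = {3/2, 2}, lower = {21/2}, C = -1/11. Verdict: this is the Gauss summation I1 (x = 1: the Gamma ratio telescopes since c-a-b = 7 > 0 and a = 2 in Z>0). Hence: -323/2464.

First insight: with t_0 = -1/11, the constant factors (C = -1/11) combine into one prefactor.
Ratio: r(k) = 1 * (k+3/2) (k+2) / [(k+21/2) (k+1)] ; factor over Q: parameters, x = 1, and C = -1/11.


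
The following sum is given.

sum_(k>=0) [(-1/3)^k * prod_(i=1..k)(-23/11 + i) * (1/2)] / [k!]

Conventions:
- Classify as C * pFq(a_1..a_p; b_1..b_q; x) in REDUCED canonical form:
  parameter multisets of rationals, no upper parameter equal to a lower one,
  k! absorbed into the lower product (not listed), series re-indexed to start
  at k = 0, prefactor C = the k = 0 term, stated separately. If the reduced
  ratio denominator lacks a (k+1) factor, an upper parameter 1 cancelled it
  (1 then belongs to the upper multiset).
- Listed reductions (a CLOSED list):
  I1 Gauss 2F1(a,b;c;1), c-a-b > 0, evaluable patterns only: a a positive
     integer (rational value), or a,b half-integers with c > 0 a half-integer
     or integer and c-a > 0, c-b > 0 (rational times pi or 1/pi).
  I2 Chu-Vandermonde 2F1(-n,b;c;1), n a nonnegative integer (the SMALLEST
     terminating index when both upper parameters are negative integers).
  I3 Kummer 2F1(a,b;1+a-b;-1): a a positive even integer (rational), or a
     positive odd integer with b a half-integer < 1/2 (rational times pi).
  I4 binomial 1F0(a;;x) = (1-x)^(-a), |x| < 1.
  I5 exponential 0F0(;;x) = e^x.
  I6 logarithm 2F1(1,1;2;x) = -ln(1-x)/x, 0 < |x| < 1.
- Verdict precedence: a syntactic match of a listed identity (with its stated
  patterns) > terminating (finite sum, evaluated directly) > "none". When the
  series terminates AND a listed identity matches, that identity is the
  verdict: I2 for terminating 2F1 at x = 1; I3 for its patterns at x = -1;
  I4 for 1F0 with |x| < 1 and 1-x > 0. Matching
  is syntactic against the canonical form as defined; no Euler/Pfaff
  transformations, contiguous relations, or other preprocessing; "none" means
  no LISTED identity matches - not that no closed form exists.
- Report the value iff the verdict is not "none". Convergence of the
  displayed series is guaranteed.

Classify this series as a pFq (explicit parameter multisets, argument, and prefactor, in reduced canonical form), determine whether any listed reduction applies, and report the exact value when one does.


Prefactor 1/2, argument -1/3: 1F0 with upper {-12/11} over lower {-}. Verdict: binomial (I4) fires (the 1F0 binomial series: exponent 12/11, x = -1/3). Its exact value is (1/2) * (4/3)^(12/11).

Key step: t_0 = 1/2 here, and the running product (prefactor 1/2) telescopes to a rising factorial.
Term ratio: r(k) = (-1/3) * (k-12/11) / [(k+1)] ; factor over Q: parameters, x = (-1/3), and C = 1/2.


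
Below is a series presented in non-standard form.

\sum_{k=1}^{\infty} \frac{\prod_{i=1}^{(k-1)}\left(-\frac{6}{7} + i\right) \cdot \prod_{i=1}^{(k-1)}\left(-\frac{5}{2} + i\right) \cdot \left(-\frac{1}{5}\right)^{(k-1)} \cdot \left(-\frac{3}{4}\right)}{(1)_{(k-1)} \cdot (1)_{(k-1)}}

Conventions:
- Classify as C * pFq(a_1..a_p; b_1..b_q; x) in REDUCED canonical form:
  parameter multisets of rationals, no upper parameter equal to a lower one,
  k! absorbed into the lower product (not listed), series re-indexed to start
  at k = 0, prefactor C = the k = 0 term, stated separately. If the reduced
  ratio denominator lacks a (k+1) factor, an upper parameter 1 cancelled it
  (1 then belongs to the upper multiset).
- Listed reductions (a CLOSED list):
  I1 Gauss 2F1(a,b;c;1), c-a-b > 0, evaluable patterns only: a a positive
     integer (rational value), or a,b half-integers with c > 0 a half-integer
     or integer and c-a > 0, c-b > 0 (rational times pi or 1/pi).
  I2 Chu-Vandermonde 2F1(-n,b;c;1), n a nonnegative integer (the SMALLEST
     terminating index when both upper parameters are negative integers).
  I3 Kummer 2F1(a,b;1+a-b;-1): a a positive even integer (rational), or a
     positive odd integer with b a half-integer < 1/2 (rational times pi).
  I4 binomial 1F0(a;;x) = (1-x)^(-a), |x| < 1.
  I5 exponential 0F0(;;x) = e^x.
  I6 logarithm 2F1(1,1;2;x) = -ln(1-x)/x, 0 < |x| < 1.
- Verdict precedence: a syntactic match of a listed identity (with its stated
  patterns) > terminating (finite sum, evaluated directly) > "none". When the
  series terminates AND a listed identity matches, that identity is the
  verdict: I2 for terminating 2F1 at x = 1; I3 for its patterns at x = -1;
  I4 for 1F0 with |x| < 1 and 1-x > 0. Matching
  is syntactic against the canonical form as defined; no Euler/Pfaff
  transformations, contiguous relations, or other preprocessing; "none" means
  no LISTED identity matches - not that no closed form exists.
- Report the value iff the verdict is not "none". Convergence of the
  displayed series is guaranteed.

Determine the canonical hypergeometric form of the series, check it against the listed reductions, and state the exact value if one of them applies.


Reduced: x = -\frac{1}{5}, 2F1, upper = {-\frac{3}{2}, \frac{1}{7}}, lower = {1}, C = -\frac{3}{4}. Verdict: none. No listed pattern accepts 2F1(-\frac{3}{2}, \frac{1}{7}; 1; -\frac{1}{5}).

Key observation: from the first term -\frac{3}{4}: the running product (C = -3/4) telescopes to a rising factorial.
Term ratio: r(k) = -\frac{1}{5} * (k-\frac{3}{2}) (k+\frac{1}{7}) / [(k+1) (k+1)] - rational; roots negated = parameters, x = -\frac{1}{5}, C = -\frac{3}{4}.


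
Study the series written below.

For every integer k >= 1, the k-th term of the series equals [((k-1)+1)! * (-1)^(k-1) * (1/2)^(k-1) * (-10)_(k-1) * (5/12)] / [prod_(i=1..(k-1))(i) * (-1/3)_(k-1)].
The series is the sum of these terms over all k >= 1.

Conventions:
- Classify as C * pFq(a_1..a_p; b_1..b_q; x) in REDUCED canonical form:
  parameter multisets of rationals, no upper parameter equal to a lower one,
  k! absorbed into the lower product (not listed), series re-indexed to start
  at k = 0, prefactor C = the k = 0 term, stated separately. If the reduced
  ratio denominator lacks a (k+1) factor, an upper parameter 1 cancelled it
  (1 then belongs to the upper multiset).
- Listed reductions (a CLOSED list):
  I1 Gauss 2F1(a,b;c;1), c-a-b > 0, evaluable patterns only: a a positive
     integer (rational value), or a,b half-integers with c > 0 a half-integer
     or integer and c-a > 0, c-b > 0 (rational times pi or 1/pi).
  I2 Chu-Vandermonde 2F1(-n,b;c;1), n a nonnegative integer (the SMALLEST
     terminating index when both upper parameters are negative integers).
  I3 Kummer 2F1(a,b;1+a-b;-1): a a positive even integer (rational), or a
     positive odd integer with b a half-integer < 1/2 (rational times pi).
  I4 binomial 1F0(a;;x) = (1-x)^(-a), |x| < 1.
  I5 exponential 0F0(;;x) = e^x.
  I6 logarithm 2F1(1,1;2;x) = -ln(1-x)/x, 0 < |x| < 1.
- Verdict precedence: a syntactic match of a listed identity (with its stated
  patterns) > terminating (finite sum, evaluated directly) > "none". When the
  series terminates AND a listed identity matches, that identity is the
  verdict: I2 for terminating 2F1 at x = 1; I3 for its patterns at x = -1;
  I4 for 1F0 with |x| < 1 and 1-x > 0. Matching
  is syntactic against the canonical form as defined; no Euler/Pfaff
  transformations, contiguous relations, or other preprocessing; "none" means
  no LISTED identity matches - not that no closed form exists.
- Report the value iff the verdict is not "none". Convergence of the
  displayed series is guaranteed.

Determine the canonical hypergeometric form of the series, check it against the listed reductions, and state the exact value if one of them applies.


x = -1/2 here; the reduced form reads 2F1, upper {-10, 2}, lower {-1/3}, C = 5/12. Verdict: terminating - upper parameter -10 makes this a finite sum (last index 10), evaluated exactly. Its exact value is -1704396274595/687058944.

First insight: from the first term 5/12: the factorial ratio (prefactor 5/12) (k+a-1)!/(a-1)! is a rising factorial (a)_k.
Ratio: r(k) = (-1/2) * (k-10) (k+2) / [(k-1/3) (k+1)] - rational in k. x = (-1/2); t_0 = 5/12; negate the roots.


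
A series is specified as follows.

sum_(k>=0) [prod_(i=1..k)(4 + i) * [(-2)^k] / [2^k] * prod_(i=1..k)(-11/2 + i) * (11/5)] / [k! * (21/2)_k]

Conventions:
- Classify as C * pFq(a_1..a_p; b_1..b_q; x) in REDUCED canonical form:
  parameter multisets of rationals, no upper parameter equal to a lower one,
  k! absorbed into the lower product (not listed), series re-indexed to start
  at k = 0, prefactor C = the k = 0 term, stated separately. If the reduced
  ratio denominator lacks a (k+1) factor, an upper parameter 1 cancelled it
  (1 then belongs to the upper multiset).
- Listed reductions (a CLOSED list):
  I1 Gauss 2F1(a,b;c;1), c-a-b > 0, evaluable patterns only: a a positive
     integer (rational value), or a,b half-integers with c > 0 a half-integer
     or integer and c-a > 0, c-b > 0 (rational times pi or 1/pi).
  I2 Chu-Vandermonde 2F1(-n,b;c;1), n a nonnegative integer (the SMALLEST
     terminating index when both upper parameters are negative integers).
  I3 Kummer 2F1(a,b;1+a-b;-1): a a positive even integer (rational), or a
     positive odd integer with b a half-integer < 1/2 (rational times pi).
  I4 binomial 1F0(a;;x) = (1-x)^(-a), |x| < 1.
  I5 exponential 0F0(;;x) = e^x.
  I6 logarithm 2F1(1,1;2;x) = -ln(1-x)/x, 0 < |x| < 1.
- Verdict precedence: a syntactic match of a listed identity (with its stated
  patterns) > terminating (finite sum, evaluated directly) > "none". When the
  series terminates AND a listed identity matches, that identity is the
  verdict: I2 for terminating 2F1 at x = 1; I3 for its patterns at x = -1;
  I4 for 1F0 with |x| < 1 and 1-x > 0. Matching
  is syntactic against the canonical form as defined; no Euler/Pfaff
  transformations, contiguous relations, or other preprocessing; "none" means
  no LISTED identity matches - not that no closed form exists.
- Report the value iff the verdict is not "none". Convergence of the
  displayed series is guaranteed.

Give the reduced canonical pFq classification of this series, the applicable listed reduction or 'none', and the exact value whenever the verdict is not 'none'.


First insight: t_0 = 11/5 here, and the running product (C = 11/5) telescopes to a rising factorial.
Step ratio: r(k) = (-1) * (k-9/2) (k+5) / [(k+21/2) (k+1)] - poly over poly, x = (-1) from leading terms; C = 11/5 at k = 0.

This is 11/5 * 2F1(-9/2, 5; 21/2; -1) in reduced canonical form. Verdict (x = -1): the Kummer evaluation I3 applies (x = -1; c = 21/2 equals 1+a-b for upper {-9/2, 5}: listed pattern). Sum: (4572711/1048576) * pi.


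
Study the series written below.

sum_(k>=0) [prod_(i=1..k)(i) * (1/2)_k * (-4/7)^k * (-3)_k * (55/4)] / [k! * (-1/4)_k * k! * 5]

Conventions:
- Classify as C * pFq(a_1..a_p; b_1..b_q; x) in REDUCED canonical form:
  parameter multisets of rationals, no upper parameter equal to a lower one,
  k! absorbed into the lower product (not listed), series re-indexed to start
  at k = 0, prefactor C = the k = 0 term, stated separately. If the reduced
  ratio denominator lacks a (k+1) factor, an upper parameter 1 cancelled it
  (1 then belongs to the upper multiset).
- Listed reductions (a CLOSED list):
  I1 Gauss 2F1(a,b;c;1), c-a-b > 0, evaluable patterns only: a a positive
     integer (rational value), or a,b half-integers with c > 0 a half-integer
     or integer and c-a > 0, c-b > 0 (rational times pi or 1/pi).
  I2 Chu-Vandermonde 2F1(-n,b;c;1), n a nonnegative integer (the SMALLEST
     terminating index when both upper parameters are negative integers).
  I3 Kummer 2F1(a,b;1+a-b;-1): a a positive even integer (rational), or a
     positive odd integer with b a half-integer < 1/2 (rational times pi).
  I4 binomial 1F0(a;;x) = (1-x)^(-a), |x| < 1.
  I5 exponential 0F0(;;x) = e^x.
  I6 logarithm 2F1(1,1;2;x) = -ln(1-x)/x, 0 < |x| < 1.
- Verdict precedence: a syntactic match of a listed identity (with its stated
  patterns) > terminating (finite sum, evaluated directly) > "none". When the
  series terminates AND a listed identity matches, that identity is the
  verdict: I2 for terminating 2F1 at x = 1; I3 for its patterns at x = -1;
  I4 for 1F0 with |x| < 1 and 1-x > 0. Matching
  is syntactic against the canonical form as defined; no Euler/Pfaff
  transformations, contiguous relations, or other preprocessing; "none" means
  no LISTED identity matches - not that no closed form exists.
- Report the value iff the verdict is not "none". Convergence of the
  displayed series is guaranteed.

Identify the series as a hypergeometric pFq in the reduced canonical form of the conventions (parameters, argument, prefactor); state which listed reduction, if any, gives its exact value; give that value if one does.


Canonical form: C = 11/4 times 2F1 with upper {-3, 1/2}, lower {-1/4}, x = -4/7. Verdict: terminating (-3 upstairs). 4 nonzero terms in all; added directly. Value: -195789/9604.

Structural cue: x = (-4/7) and the parameter 1 appears in both the upper and lower lists and cancels.
Step ratio: r(k) = (-4/7) * (k-3) (k+1/2) / [(k-1/4) (k+1)] - rational; roots negated = parameters, x = (-4/7), C = 11/4.


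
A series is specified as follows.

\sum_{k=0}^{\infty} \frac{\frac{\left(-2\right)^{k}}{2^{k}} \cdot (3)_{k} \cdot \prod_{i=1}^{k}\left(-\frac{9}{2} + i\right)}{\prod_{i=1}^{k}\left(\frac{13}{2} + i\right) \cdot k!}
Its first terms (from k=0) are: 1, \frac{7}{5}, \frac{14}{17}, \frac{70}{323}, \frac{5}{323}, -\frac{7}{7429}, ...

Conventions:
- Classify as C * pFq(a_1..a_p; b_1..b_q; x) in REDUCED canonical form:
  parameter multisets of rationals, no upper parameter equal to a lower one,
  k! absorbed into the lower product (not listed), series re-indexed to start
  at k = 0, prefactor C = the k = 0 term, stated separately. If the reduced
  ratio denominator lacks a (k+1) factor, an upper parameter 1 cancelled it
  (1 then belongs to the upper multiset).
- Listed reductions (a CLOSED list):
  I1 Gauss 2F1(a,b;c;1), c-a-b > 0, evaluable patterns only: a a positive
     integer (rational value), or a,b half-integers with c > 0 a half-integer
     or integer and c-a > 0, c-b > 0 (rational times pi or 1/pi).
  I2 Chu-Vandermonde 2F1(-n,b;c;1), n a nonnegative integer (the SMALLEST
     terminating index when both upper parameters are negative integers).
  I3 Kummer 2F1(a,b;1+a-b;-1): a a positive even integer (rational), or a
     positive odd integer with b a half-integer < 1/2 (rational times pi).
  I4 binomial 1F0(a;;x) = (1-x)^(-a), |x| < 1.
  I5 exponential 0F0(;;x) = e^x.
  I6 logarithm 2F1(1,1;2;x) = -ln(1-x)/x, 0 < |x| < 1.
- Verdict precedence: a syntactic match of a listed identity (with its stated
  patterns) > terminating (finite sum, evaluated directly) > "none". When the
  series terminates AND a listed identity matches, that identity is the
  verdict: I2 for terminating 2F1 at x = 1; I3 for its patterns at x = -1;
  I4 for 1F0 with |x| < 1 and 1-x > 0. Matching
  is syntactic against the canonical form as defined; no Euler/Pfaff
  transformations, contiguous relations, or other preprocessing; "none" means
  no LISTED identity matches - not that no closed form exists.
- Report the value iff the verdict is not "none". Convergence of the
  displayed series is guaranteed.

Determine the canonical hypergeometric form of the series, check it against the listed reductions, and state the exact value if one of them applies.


The tell: x = -1 and the two k-th powers (C = 1) combine into one argument.
Term ratio: r(k) = -1 * (k-\frac{7}{2}) (k+3) / [(k+\frac{15}{2}) (k+1)] - rational in k, leading ratio -1; with t_0 = 1, classification follows.

At argument -1: a 2F1 with upper {-\frac{7}{2}, 3}, lower {\frac{15}{2}}, scaled by C = 1. Verdict: Kummer (I3) matches (x = -1; c = \frac{15}{2} equals 1+a-b for upper {-\frac{7}{2}, 3}: listed pattern). Its exact value is \frac{9009}{8192} \cdot \pi.


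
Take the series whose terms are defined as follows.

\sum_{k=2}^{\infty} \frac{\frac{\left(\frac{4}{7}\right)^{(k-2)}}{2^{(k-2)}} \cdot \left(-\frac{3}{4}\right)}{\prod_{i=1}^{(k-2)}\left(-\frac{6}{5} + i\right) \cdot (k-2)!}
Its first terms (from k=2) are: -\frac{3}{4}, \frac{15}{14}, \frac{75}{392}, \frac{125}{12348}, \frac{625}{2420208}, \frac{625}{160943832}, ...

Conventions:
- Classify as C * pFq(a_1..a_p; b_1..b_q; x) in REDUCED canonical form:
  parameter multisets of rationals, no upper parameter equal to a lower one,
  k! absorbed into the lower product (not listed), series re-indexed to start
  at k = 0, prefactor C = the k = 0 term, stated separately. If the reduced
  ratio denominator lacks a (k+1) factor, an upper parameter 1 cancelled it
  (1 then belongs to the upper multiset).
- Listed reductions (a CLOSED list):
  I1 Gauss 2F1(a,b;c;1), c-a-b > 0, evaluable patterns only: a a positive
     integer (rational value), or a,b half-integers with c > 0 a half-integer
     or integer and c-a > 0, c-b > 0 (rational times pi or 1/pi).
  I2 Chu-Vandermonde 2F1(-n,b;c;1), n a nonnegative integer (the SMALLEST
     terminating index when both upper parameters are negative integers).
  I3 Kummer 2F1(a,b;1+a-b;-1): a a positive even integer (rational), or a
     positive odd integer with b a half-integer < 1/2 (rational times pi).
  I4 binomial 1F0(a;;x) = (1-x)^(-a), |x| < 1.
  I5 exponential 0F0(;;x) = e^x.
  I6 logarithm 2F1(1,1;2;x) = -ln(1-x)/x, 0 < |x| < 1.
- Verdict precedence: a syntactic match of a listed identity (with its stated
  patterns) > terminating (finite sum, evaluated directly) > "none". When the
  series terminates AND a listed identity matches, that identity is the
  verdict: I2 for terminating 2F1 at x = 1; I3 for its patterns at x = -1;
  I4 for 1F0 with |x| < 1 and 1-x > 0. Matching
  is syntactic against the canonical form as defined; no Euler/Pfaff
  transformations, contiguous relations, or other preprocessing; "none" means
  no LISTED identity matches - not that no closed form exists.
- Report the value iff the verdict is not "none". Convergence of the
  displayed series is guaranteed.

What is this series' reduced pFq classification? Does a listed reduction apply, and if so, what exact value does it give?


With C = -\frac{3}{4}: the canonical form is 0F1(-; -\frac{1}{5}; \frac{2}{7}). Verdict: none. No listed pattern accepts 0F1(-; -\frac{1}{5}; \frac{2}{7}).

Key observation: x = \frac{2}{7} and the two k-th powers (C = -3/4, x = 2/7) combine into one argument.
Term ratio: r(k) = \frac{2}{7} * 1 / [(k-\frac{1}{5}) (k+1)] - poly over poly, x = \frac{2}{7} from leading terms; C = -\frac{3}{4} at k = 0.


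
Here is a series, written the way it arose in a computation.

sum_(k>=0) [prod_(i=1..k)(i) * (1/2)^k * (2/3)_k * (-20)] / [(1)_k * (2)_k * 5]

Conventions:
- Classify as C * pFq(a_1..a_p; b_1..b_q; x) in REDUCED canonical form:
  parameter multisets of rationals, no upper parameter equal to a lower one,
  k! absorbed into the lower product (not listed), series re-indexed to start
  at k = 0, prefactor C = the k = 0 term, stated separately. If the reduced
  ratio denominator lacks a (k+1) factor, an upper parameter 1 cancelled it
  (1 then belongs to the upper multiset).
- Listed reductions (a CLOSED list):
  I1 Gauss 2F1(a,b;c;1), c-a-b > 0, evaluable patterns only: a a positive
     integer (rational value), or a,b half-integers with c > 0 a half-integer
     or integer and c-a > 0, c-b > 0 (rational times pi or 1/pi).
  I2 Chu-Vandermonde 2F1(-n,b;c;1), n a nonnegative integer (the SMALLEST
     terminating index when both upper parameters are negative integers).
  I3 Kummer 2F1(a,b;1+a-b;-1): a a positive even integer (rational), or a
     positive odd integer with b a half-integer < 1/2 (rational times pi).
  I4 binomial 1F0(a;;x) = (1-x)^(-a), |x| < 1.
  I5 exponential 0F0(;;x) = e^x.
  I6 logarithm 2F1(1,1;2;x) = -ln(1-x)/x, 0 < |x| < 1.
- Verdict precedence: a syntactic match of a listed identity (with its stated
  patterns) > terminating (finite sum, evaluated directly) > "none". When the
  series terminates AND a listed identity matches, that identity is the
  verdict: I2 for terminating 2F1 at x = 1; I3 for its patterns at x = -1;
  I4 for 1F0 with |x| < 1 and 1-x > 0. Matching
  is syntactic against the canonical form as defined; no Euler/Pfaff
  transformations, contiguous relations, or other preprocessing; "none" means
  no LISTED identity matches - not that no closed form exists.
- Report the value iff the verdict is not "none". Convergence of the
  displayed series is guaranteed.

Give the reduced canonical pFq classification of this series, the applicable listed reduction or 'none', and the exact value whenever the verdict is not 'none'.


Canonical form: C = -4 times 2F1 with upper {2/3, 1}, lower {2}, x = 1/2. Verdict: none - at argument 1/2 the multisets {2/3, 1} ; {2} match no listed identity.

Key step: with t_0 = -4, the running product (prefactor -4) telescopes to a rising factorial.
Consecutive-term ratio: r(k) = (1/2) * (k+2/3) (k+1) / [(k+2) (k+1)] ; factor over Q: parameters, x = (1/2), and C = -4.


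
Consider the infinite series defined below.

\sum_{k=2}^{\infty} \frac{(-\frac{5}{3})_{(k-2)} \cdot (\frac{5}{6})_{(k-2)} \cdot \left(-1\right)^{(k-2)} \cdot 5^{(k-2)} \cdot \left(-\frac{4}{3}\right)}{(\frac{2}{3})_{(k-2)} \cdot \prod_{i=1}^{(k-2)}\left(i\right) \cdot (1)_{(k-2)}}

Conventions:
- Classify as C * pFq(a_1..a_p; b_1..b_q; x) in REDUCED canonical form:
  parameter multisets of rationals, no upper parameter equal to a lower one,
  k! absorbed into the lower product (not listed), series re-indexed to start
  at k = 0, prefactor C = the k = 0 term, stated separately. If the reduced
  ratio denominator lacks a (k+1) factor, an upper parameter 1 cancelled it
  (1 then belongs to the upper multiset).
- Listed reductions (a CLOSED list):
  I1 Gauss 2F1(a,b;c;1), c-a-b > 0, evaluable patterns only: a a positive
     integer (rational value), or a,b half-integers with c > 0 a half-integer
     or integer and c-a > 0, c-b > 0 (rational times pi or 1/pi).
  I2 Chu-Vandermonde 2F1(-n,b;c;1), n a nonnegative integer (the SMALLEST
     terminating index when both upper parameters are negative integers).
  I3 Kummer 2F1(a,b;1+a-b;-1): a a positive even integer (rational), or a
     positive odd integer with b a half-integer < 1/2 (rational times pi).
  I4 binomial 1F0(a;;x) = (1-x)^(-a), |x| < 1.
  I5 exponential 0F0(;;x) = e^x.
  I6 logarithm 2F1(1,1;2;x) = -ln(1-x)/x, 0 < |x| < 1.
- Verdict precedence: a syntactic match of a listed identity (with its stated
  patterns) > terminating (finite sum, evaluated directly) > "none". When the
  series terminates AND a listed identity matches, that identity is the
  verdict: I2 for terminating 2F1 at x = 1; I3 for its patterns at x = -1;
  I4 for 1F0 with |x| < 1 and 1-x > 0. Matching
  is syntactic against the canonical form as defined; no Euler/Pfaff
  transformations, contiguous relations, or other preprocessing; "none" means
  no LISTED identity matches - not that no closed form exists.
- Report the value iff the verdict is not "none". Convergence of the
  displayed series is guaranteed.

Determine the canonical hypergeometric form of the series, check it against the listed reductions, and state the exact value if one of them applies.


Prefactor -\frac{4}{3}, argument -5: 2F2 with upper {-\frac{5}{3}, \frac{5}{6}} over lower {\frac{2}{3}, 1}. Verdict: no listed reduction: x = -5 and upper {-\frac{5}{3}, \frac{5}{6}} fail every I1-I6 pattern.

Key observation: t_0 = -\frac{4}{3} here, and (1)_k (C = -4/3) is k! itself.
Ratio: r(k) = -5 * (k-\frac{5}{3}) (k+\frac{5}{6}) / [(k+\frac{2}{3}) (k+1) (k+1)] - rational in k. x = -5; t_0 = -\frac{4}{3}; negate the roots.


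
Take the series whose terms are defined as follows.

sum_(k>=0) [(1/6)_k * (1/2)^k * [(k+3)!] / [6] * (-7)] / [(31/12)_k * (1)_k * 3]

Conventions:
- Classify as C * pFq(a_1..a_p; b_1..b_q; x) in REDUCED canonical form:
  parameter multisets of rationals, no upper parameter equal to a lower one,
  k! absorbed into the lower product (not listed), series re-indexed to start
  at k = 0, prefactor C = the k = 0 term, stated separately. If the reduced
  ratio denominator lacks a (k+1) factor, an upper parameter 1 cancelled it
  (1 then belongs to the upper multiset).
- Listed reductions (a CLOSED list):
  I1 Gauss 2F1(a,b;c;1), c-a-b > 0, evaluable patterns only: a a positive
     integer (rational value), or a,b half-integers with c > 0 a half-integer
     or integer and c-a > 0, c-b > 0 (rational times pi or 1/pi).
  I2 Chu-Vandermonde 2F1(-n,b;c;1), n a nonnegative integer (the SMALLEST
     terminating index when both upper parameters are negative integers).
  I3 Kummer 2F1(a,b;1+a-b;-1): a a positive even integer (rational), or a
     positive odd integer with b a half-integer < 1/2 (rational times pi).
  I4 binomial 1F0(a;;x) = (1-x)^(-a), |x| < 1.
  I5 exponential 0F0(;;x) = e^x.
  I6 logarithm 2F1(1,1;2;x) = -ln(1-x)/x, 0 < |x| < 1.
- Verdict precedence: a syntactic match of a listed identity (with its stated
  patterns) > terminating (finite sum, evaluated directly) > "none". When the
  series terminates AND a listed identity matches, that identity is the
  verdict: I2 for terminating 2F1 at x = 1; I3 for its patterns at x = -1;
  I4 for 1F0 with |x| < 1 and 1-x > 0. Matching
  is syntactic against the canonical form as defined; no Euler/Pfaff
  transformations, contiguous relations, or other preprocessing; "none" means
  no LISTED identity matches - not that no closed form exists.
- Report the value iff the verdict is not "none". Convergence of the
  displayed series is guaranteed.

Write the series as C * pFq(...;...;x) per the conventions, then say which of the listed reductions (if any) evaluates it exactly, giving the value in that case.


Classification (C = -7/3): 2F1 with upper {1/6, 4}, lower {31/12}, argument x = 1/2. Verdict: none. A 2F1 with upper {1/6, 4} fits none of I1-I6 at x = 1/2; the sum runs forever.

Key step: from the first term -7/3: (1)_k (C = -7/3) is k! itself.
Term ratio: r(k) = (1/2) * (k+1/6) (k+4) / [(k+31/12) (k+1)] - poly over poly, x = (1/2) from leading terms; C = -7/3 at k = 0.


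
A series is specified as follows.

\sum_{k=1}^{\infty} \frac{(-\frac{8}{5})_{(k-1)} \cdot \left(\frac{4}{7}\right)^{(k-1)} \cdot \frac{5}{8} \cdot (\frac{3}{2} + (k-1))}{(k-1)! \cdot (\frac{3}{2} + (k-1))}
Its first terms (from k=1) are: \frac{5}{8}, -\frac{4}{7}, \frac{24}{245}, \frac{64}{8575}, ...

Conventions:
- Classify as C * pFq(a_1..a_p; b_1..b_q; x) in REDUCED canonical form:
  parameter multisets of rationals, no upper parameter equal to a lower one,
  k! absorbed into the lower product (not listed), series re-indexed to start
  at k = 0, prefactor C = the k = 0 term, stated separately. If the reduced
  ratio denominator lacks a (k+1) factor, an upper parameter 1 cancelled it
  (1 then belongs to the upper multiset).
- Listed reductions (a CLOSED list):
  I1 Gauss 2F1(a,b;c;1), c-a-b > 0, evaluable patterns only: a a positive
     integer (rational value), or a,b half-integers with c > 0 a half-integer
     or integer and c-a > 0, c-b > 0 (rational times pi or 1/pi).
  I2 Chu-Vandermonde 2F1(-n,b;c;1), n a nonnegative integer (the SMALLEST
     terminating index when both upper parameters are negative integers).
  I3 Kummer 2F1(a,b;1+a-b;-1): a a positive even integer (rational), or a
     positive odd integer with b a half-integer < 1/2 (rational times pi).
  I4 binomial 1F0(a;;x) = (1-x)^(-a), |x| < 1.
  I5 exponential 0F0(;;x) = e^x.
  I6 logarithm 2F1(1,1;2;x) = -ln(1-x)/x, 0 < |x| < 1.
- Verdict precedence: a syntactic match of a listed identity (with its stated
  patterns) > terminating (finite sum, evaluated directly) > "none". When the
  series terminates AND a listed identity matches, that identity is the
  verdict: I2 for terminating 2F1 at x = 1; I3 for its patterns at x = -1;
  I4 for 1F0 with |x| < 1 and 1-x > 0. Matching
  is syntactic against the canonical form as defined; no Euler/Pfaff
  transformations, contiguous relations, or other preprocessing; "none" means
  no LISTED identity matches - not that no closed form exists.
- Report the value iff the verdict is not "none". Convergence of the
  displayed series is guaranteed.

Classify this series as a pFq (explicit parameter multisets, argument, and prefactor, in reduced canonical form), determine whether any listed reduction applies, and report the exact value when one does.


Classification (C = \frac{5}{8}): 1F0 with upper {-\frac{8}{5}}, lower {-}, argument x = \frac{4}{7}. Verdict: the I4 binomial reduction matches (the 1F0 binomial series: exponent 8/5, x = \frac{4}{7}). Hence: \frac{5}{8} \cdot \left(\frac{3}{7}\right)^{\frac{8}{5}}.

Key step: x = \frac{4}{7} and the factor k + 3/2 cancels (top and bottom), leaving C = 5/8, x = 4/7.
Consecutive-term ratio: r(k) = \frac{4}{7} * (k-\frac{8}{5}) / [(k+1)] - rational in k. x = \frac{4}{7}; t_0 = \frac{5}{8}; negate the roots.


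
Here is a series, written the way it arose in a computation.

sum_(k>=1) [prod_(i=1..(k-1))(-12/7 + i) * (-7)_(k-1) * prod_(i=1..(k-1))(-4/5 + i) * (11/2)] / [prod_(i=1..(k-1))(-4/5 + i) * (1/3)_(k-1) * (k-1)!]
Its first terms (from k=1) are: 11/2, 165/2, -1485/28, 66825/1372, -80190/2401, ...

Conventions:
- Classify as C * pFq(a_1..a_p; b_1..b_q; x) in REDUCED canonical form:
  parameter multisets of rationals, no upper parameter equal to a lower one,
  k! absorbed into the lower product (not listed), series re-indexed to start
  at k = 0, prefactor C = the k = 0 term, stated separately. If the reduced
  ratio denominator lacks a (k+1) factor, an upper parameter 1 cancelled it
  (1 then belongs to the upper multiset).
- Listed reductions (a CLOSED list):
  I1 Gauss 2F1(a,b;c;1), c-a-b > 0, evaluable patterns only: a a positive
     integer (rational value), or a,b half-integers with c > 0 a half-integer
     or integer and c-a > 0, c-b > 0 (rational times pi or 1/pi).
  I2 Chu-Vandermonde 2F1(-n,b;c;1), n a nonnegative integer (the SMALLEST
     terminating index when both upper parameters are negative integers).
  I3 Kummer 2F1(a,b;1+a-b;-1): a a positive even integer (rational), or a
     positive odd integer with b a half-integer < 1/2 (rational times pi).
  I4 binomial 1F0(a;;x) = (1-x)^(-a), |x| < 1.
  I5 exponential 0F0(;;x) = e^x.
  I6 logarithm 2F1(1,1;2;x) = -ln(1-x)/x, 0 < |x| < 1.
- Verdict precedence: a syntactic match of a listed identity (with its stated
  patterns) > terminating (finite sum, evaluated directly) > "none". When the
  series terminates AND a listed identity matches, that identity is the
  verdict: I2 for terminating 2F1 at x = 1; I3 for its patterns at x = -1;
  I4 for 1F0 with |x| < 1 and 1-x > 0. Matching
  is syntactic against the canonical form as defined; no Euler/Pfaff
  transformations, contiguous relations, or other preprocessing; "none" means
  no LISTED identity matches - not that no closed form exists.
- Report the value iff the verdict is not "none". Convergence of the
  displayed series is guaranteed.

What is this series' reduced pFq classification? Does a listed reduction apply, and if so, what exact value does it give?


Key step: from the first term 11/2: the lower running product (C = 11/2, x = 1) is a rising factorial.
Step ratio: r(k) = 1 * (k-7) (k-5/7) / [(k+1/3) (k+1)] - rational in k. x = 1; t_0 = 11/2; negate the roots.

The series (x = 1) is 2F1: upper {-7, -5/7}, lower {1/3}, prefactor 11/2. Verdict: this is Chu-Vandermonde (I2) (terminating 2F1 at x = 1 with n = 7, b = -5/7, c = 1/3). Sum: 88113824788/1423905847.
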